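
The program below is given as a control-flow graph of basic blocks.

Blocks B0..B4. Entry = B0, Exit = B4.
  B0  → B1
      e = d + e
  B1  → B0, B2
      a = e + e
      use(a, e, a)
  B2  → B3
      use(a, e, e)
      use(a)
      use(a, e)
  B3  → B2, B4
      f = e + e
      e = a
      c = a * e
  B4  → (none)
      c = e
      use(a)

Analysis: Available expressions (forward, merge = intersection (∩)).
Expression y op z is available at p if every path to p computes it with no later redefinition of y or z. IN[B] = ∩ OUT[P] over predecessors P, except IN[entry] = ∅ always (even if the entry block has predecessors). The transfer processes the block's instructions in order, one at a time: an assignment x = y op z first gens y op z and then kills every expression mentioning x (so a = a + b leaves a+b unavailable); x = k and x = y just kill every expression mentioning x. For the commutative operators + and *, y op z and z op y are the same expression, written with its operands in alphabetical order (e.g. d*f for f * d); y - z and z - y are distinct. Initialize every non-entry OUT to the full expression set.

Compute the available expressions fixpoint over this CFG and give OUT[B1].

Per-block solution:
  B0: | IN={} | OUT={}
  B1: | IN={} | OUT={e+e}
  B2: | IN={} | OUT={}
  B3: | IN={} | OUT={a*e}
  B4: | IN={a*e} | OUT={a*e}

Merge at B1: IN[B1] = OUT[B0] = {}
Applying B1's transfer function to that IN value gives OUT[B1] (row B1 above).

Answer: {e+e}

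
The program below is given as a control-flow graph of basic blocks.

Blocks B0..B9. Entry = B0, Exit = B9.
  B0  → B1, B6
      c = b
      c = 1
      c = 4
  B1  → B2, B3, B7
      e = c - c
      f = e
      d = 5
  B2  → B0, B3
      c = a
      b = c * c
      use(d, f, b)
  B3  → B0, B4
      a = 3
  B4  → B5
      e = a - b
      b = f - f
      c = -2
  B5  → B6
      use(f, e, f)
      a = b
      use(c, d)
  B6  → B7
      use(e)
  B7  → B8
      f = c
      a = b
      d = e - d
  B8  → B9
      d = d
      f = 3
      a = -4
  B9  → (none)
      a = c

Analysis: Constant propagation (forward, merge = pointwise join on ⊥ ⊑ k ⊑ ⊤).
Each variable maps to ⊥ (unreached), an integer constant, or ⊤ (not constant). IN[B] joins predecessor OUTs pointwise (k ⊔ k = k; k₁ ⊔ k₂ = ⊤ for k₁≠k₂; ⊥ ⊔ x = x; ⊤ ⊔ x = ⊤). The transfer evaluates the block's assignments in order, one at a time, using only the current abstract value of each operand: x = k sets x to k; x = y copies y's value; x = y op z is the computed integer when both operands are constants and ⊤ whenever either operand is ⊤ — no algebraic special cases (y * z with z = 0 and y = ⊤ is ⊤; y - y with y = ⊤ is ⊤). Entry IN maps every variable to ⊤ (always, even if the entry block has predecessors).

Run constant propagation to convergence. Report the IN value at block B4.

Fixpoint table:
  B0:  IN=(all ⊤)  OUT={c:4; rest ⊤}
  B1:  IN={c:4; rest ⊤}  OUT={c:4, d:5, e:0, f:0; rest ⊤}
  B2:  IN={c:4, d:5, e:0, f:0; rest ⊤}  OUT={d:5, e:0, f:0; rest ⊤}
  B3:  IN={d:5, e:0, f:0; rest ⊤}  OUT={a:3, d:5, e:0, f:0; rest ⊤}
  B4:  IN={a:3, d:5, e:0, f:0; rest ⊤}  OUT={a:3, b:0, c:-2, d:5, f:0; rest ⊤}
  B5:  IN={a:3, b:0, c:-2, d:5, f:0; rest ⊤}  OUT={a:0, b:0, c:-2, d:5, f:0; rest ⊤}
  B6:  IN=(all ⊤)  OUT=(all ⊤)
  B7:  IN=(all ⊤)  OUT=(all ⊤)
  B8:  IN=(all ⊤)  OUT={a:-4, f:3; rest ⊤}
  B9:  IN={a:-4, f:3; rest ⊤}  OUT={f:3; rest ⊤}

Merge at B4: IN[B4] = OUT[B3] = {a: 3, b: ⊤, c: ⊤, d: 5, e: 0, f: 0}

Answer: {a: 3, b: ⊤, c: ⊤, d: 5, e: 0, f: 0}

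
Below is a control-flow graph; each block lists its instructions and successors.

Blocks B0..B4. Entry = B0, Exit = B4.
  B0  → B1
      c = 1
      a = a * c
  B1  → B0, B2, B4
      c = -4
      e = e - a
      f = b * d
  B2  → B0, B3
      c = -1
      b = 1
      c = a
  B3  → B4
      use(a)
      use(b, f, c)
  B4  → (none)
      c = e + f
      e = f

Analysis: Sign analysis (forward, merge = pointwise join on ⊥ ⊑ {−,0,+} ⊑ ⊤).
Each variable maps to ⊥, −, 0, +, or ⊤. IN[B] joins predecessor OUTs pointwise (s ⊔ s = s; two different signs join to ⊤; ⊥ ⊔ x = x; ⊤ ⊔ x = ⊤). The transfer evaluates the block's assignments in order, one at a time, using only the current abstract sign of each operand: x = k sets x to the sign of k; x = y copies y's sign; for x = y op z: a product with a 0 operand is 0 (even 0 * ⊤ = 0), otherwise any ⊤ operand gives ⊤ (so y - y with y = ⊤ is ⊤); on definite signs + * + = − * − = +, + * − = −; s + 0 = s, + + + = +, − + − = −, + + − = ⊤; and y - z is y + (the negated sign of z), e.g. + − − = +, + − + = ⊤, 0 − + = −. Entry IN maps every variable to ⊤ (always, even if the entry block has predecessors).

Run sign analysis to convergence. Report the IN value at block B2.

Answer: {a: ⊤, b: ⊤, c: -, d: ⊤, e: ⊤, f: ⊤}

Derivation:
Fixpoint table:
  B0: | IN=(all ⊤) | OUT={c:+; rest ⊤}
  B1: | IN={c:+; rest ⊤} | OUT={c:-; rest ⊤}
  B2: | IN={c:-; rest ⊤} | OUT={b:+; rest ⊤}
  B3: | IN={b:+; rest ⊤} | OUT={b:+; rest ⊤}
  B4: | IN=(all ⊤) | OUT=(all ⊤)

Merge at B2: IN[B2] = OUT[B1] = {a: ⊤, b: ⊤, c: -, d: ⊤, e: ⊤, f: ⊤}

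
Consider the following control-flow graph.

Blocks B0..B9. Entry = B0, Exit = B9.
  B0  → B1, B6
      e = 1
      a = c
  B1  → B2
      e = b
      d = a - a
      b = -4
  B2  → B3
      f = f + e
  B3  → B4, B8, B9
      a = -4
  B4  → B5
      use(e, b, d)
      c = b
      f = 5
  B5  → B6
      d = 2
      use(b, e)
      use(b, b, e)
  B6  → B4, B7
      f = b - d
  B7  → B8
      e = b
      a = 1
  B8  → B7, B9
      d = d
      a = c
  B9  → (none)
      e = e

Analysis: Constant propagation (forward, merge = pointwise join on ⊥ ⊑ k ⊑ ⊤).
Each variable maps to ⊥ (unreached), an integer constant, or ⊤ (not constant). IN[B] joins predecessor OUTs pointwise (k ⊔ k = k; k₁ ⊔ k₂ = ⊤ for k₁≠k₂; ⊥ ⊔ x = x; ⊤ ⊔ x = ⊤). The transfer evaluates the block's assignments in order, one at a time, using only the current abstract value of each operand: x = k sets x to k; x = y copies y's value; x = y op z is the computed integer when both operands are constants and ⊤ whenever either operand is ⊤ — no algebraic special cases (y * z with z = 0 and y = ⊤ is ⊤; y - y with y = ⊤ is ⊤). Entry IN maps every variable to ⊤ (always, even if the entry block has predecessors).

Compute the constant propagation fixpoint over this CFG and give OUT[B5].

Fixpoint table:
  B0:  IN=(all ⊤)  OUT={e:1; rest ⊤}
  B1:  IN={e:1; rest ⊤}  OUT={b:-4; rest ⊤}
  B2:  IN={b:-4; rest ⊤}  OUT={b:-4; rest ⊤}
  B3:  IN={b:-4; rest ⊤}  OUT={a:-4, b:-4; rest ⊤}
  B4:  IN=(all ⊤)  OUT={f:5; rest ⊤}
  B5:  IN={f:5; rest ⊤}  OUT={d:2, f:5; rest ⊤}
  B6:  IN=(all ⊤)  OUT=(all ⊤)
  B7:  IN=(all ⊤)  OUT={a:1; rest ⊤}
  B8:  IN=(all ⊤)  OUT=(all ⊤)
  B9:  IN=(all ⊤)  OUT=(all ⊤)

Merge at B5: IN[B5] = OUT[B4] = {a: ⊤, b: ⊤, c: ⊤, d: ⊤, e: ⊤, f: 5}
Applying B5's transfer function to that IN value gives OUT[B5] (row B5 above).

Answer: {a: ⊤, b: ⊤, c: ⊤, d: 2, e: ⊤, f: 5}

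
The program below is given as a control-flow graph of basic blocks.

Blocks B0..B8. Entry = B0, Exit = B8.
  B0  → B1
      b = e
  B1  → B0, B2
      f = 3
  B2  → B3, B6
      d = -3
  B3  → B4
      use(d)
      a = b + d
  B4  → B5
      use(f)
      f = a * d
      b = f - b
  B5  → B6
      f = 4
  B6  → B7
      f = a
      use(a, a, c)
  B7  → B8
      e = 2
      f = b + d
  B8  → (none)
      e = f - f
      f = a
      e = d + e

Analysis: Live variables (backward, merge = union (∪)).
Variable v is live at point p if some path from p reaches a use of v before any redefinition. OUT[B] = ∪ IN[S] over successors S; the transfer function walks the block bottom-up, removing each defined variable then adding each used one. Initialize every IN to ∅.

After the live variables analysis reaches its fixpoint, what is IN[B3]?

Per-block solution:
  B0:  IN={a, c, e}  OUT={a, b, c, e}
  B1:  IN={a, b, c, e}  OUT={a, b, c, e, f}
  B2:  IN={a, b, c, f}  OUT={a, b, c, d, f}
  B3:  IN={b, c, d, f}  OUT={a, b, c, d, f}
  B4:  IN={a, b, c, d, f}  OUT={a, b, c, d}
  B5:  IN={a, b, c, d}  OUT={a, b, c, d}
  B6:  IN={a, b, c, d}  OUT={a, b, d}
  B7:  IN={a, b, d}  OUT={a, d, f}
  B8:  IN={a, d, f}  OUT={}

Merge at B3: OUT[B3] = IN[B4] = {a, b, c, d, f}
Applying B3's transfer function to that OUT value gives IN[B3] (row B3 above).

Answer: {b, c, d, f}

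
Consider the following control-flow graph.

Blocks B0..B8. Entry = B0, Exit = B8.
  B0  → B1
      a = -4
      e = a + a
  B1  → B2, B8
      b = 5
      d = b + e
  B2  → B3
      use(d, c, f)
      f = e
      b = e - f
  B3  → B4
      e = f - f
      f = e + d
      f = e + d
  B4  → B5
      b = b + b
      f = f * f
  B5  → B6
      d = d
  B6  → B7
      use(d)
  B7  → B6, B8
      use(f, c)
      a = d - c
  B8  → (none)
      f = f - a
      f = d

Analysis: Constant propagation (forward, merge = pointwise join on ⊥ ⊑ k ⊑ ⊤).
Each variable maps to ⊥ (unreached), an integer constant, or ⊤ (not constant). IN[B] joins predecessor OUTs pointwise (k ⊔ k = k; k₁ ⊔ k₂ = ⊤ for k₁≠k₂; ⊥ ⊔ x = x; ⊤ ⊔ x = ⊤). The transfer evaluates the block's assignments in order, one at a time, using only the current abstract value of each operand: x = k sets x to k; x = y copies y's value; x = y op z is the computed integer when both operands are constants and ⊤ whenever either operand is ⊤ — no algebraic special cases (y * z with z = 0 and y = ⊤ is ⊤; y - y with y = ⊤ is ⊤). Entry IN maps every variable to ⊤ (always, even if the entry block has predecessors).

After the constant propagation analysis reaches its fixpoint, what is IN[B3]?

Answer: {a: -4, b: 0, c: ⊤, d: -3, e: -8, f: -8}

Derivation:
Per-block solution:
  B0:   IN=(all ⊤)   OUT={a:-4, e:-8; rest ⊤}
  B1:   IN={a:-4, e:-8; rest ⊤}   OUT={a:-4, b:5, d:-3, e:-8; rest ⊤}
  B2:   IN={a:-4, b:5, d:-3, e:-8; rest ⊤}   OUT={a:-4, b:0, d:-3, e:-8, f:-8; rest ⊤}
  B3:   IN={a:-4, b:0, d:-3, e:-8, f:-8; rest ⊤}   OUT={a:-4, b:0, d:-3, e:0, f:-3; rest ⊤}
  B4:   IN={a:-4, b:0, d:-3, e:0, f:-3; rest ⊤}   OUT={a:-4, b:0, d:-3, e:0, f:9; rest ⊤}
  B5:   IN={a:-4, b:0, d:-3, e:0, f:9; rest ⊤}   OUT={a:-4, b:0, d:-3, e:0, f:9; rest ⊤}
  B6:   IN={b:0, d:-3, e:0, f:9; rest ⊤}   OUT={b:0, d:-3, e:0, f:9; rest ⊤}
  B7:   IN={b:0, d:-3, e:0, f:9; rest ⊤}   OUT={b:0, d:-3, e:0, f:9; rest ⊤}
  B8:   IN={d:-3; rest ⊤}   OUT={d:-3, f:-3; rest ⊤}

Merge at B3: IN[B3] = OUT[B2] = {a: -4, b: 0, c: ⊤, d: -3, e: -8, f: -8}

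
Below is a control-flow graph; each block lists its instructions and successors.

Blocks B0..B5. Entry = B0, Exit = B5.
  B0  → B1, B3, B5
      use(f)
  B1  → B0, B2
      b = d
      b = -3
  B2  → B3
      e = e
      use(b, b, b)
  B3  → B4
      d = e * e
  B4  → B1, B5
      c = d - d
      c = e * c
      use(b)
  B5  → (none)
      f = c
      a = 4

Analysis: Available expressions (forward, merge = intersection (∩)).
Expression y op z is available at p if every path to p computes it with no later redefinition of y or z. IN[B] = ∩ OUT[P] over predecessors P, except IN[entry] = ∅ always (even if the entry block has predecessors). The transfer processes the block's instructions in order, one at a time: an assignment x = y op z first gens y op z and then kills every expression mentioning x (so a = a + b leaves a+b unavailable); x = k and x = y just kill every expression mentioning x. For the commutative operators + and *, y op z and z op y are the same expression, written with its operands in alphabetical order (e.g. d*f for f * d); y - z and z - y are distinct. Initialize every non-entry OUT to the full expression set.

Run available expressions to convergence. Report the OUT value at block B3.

Fixpoint table:
  B0:  IN={}  OUT={}
  B1:  IN={}  OUT={}
  B2:  IN={}  OUT={}
  B3:  IN={}  OUT={e*e}
  B4:  IN={e*e}  OUT={d-d, e*e}
  B5:  IN={}  OUT={}

Merge at B3: IN[B3] = OUT[B0] ∩ OUT[B2] = {}
Applying B3's transfer function to that IN value gives OUT[B3] (row B3 above).

Answer: {e*e}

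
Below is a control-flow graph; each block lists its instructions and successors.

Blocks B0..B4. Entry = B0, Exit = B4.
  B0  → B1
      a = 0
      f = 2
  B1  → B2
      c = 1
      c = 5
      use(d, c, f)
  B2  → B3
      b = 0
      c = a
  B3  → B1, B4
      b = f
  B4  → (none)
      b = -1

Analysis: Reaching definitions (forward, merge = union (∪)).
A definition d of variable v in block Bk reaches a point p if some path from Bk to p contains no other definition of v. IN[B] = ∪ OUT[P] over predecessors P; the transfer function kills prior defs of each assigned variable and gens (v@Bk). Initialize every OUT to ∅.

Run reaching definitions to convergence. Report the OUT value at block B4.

Converged values:
  B0:   IN={}   OUT={a@B0, f@B0}
  B1:   IN={a@B0, b@B3, c@B2, f@B0}   OUT={a@B0, b@B3, c@B1, f@B0}
  B2:   IN={a@B0, b@B3, c@B1, f@B0}   OUT={a@B0, b@B2, c@B2, f@B0}
  B3:   IN={a@B0, b@B2, c@B2, f@B0}   OUT={a@B0, b@B3, c@B2, f@B0}
  B4:   IN={a@B0, b@B3, c@B2, f@B0}   OUT={a@B0, b@B4, c@B2, f@B0}

Merge at B4: IN[B4] = OUT[B3] = {a@B0, b@B3, c@B2, f@B0}
Applying B4's transfer function to that IN value gives OUT[B4] (row B4 above).

Answer: {a@B0, b@B4, c@B2, f@B0}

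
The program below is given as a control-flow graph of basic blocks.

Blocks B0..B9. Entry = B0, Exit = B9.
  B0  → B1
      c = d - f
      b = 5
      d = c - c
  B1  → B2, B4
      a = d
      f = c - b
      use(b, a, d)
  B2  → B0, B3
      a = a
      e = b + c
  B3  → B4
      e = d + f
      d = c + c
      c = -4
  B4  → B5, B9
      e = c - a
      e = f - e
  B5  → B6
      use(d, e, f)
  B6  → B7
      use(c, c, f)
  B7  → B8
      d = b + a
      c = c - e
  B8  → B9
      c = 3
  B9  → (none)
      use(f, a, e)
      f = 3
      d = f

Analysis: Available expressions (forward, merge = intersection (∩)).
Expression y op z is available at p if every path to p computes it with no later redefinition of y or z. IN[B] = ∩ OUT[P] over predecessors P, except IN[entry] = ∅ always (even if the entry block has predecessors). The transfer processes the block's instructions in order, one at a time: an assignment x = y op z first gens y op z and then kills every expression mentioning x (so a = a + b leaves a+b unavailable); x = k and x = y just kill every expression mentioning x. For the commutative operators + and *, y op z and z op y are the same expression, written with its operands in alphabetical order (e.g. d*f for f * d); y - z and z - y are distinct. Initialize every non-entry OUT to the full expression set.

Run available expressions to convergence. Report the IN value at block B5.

Per-block solution:
  B0: | IN={} | OUT={c-c}
  B1: | IN={c-c} | OUT={c-b, c-c}
  B2: | IN={c-b, c-c} | OUT={b+c, c-b, c-c}
  B3: | IN={b+c, c-b, c-c} | OUT={}
  B4: | IN={} | OUT={c-a}
  B5: | IN={c-a} | OUT={c-a}
  B6: | IN={c-a} | OUT={c-a}
  B7: | IN={c-a} | OUT={a+b}
  B8: | IN={a+b} | OUT={a+b}
  B9: | IN={} | OUT={}

Merge at B5: IN[B5] = OUT[B4] = {c-a}

Answer: {c-a}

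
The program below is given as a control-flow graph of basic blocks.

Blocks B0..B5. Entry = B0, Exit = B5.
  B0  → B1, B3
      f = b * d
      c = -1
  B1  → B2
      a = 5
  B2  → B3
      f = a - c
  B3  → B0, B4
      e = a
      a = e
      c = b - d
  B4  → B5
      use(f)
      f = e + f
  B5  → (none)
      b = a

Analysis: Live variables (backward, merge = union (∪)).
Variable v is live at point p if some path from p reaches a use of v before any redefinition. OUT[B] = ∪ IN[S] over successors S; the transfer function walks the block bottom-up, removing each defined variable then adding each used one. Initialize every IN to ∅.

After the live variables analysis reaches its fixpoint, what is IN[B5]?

Answer: {a}

Derivation:
Converged values:
  B0:   IN={a, b, d}   OUT={a, b, c, d, f}
  B1:   IN={b, c, d}   OUT={a, b, c, d}
  B2:   IN={a, b, c, d}   OUT={a, b, d, f}
  B3:   IN={a, b, d, f}   OUT={a, b, d, e, f}
  B4:   IN={a, e, f}   OUT={a}
  B5:   IN={a}   OUT={}

B5 is the boundary node: OUT[B5] = {}
Applying B5's transfer function to that OUT value gives IN[B5] (row B5 above).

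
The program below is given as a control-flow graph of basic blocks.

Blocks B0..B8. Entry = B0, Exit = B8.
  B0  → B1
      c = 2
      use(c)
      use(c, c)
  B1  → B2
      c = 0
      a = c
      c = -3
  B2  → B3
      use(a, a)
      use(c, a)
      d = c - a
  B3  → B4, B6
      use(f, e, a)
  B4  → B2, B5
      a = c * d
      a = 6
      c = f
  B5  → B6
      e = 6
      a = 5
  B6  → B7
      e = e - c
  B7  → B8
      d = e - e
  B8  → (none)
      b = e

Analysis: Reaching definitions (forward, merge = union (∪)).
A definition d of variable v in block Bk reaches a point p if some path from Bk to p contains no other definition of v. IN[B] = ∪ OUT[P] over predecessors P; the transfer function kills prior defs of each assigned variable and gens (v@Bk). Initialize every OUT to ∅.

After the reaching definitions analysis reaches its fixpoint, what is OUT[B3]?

Answer: {a@B1, a@B4, c@B1, c@B4, d@B2}

Trace:
Converged values:
  B0:  IN={}  OUT={c@B0}
  B1:  IN={c@B0}  OUT={a@B1, c@B1}
  B2:  IN={a@B1, a@B4, c@B1, c@B4, d@B2}  OUT={a@B1, a@B4, c@B1, c@B4, d@B2}
  B3:  IN={a@B1, a@B4, c@B1, c@B4, d@B2}  OUT={a@B1, a@B4, c@B1, c@B4, d@B2}
  B4:  IN={a@B1, a@B4, c@B1, c@B4, d@B2}  OUT={a@B4, c@B4, d@B2}
  B5:  IN={a@B4, c@B4, d@B2}  OUT={a@B5, c@B4, d@B2, e@B5}
  B6:  IN={a@B1, a@B4, a@B5, c@B1, c@B4, d@B2, e@B5}  OUT={a@B1, a@B4, a@B5, c@B1, c@B4, d@B2, e@B6}
  B7:  IN={a@B1, a@B4, a@B5, c@B1, c@B4, d@B2, e@B6}  OUT={a@B1, a@B4, a@B5, c@B1, c@B4, d@B7, e@B6}
  B8:  IN={a@B1, a@B4, a@B5, c@B1, c@B4, d@B7, e@B6}  OUT={a@B1, a@B4, a@B5, b@B8, c@B1, c@B4, d@B7, e@B6}

Merge at B3: IN[B3] = OUT[B2] = {a@B1, a@B4, c@B1, c@B4, d@B2}
Applying B3's transfer function to that IN value gives OUT[B3] (row B3 above).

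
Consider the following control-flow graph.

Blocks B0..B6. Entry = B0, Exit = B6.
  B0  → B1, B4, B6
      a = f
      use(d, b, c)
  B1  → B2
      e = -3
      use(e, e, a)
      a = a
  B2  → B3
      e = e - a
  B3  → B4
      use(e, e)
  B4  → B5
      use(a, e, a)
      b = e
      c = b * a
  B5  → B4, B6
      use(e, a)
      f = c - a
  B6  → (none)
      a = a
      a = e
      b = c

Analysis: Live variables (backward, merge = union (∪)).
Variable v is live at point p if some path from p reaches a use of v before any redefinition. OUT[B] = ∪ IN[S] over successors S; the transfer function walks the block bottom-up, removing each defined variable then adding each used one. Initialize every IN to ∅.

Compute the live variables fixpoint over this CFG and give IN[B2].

Answer: {a, e}

Working:
Converged values:
  B0:   IN={b, c, d, e, f}   OUT={a, c, e}
  B1:   IN={a}   OUT={a, e}
  B2:   IN={a, e}   OUT={a, e}
  B3:   IN={a, e}   OUT={a, e}
  B4:   IN={a, e}   OUT={a, c, e}
  B5:   IN={a, c, e}   OUT={a, c, e}
  B6:   IN={a, c, e}   OUT={}

Merge at B2: OUT[B2] = IN[B3] = {a, e}
Applying B2's transfer function to that OUT value gives IN[B2] (row B2 above).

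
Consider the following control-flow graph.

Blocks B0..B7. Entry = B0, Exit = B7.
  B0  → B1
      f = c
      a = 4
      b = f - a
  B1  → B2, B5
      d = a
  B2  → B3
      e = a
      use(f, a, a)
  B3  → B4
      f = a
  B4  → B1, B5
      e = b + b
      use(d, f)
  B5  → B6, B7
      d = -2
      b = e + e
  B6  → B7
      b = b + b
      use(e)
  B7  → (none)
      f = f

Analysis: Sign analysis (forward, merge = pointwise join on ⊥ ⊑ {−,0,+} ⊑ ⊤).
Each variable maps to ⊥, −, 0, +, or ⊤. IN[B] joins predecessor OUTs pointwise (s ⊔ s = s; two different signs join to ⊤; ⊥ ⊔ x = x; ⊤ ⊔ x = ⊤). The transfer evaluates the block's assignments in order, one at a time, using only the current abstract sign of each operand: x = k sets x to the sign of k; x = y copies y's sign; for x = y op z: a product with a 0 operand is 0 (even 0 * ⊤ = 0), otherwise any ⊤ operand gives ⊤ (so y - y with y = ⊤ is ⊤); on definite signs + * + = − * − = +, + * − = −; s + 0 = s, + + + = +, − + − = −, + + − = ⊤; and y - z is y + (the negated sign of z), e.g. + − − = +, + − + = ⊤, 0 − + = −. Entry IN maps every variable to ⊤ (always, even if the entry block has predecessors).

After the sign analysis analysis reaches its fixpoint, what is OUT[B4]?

Answer: {a: +, b: ⊤, c: ⊤, d: +, e: ⊤, f: +}

Working:
Converged values:
  B0: | IN=(all ⊤) | OUT={a:+; rest ⊤}
  B1: | IN={a:+; rest ⊤} | OUT={a:+, d:+; rest ⊤}
  B2: | IN={a:+, d:+; rest ⊤} | OUT={a:+, d:+, e:+; rest ⊤}
  B3: | IN={a:+, d:+, e:+; rest ⊤} | OUT={a:+, d:+, e:+, f:+; rest ⊤}
  B4: | IN={a:+, d:+, e:+, f:+; rest ⊤} | OUT={a:+, d:+, f:+; rest ⊤}
  B5: | IN={a:+, d:+; rest ⊤} | OUT={a:+, d:-; rest ⊤}
  B6: | IN={a:+, d:-; rest ⊤} | OUT={a:+, d:-; rest ⊤}
  B7: | IN={a:+, d:-; rest ⊤} | OUT={a:+, d:-; rest ⊤}

Merge at B4: IN[B4] = OUT[B3] = {a: +, b: ⊤, c: ⊤, d: +, e: +, f: +}
Applying B4's transfer function to that IN value gives OUT[B4] (row B4 above).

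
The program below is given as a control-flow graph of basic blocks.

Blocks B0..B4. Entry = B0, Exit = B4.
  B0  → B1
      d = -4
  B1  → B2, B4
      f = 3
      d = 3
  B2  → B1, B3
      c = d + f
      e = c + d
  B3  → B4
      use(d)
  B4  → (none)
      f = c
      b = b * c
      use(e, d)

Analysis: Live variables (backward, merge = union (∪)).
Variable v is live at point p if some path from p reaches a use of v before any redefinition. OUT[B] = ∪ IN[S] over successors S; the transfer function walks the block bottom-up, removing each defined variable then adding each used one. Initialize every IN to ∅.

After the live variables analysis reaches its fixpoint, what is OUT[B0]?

Answer: {b, c, e}

Trace:
Converged values:
  B0:   IN={b, c, e}   OUT={b, c, e}
  B1:   IN={b, c, e}   OUT={b, c, d, e, f}
  B2:   IN={b, d, f}   OUT={b, c, d, e}
  B3:   IN={b, c, d, e}   OUT={b, c, d, e}
  B4:   IN={b, c, d, e}   OUT={}

Merge at B0: OUT[B0] = IN[B1] = {b, c, e}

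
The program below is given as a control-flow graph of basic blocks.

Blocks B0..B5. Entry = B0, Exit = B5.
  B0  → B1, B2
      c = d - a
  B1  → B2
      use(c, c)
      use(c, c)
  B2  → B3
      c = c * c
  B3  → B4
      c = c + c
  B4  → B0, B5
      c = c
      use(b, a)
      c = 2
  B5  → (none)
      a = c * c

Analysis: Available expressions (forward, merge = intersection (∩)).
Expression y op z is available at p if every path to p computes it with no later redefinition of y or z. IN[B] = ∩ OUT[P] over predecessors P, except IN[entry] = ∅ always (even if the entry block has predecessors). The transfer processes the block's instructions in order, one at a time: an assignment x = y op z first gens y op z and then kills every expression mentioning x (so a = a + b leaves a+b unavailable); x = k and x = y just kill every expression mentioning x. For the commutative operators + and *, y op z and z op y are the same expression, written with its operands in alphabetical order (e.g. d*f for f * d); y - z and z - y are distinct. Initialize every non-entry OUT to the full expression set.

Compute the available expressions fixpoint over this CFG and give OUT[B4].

Answer: {d-a}

Working:
Fixpoint table:
  B0:   IN={}   OUT={d-a}
  B1:   IN={d-a}   OUT={d-a}
  B2:   IN={d-a}   OUT={d-a}
  B3:   IN={d-a}   OUT={d-a}
  B4:   IN={d-a}   OUT={d-a}
  B5:   IN={d-a}   OUT={c*c}

Merge at B4: IN[B4] = OUT[B3] = {d-a}
Applying B4's transfer function to that IN value gives OUT[B4] (row B4 above).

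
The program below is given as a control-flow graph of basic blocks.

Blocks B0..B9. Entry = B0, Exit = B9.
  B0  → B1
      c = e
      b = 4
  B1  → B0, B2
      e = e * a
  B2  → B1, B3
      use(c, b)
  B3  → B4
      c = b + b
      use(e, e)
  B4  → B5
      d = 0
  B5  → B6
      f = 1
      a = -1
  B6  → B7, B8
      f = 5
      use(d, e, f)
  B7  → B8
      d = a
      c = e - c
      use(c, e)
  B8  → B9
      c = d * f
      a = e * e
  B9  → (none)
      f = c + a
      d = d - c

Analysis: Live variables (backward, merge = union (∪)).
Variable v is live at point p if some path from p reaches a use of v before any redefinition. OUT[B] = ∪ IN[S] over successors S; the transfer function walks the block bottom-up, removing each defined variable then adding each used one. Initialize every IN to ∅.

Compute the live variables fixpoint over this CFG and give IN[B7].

Per-block solution:
  B0:  IN={a, e}  OUT={a, b, c, e}
  B1:  IN={a, b, c, e}  OUT={a, b, c, e}
  B2:  IN={a, b, c, e}  OUT={a, b, c, e}
  B3:  IN={b, e}  OUT={c, e}
  B4:  IN={c, e}  OUT={c, d, e}
  B5:  IN={c, d, e}  OUT={a, c, d, e}
  B6:  IN={a, c, d, e}  OUT={a, c, d, e, f}
  B7:  IN={a, c, e, f}  OUT={d, e, f}
  B8:  IN={d, e, f}  OUT={a, c, d}
  B9:  IN={a, c, d}  OUT={}

Merge at B7: OUT[B7] = IN[B8] = {d, e, f}
Applying B7's transfer function to that OUT value gives IN[B7] (row B7 above).

Answer: {a, c, e, f}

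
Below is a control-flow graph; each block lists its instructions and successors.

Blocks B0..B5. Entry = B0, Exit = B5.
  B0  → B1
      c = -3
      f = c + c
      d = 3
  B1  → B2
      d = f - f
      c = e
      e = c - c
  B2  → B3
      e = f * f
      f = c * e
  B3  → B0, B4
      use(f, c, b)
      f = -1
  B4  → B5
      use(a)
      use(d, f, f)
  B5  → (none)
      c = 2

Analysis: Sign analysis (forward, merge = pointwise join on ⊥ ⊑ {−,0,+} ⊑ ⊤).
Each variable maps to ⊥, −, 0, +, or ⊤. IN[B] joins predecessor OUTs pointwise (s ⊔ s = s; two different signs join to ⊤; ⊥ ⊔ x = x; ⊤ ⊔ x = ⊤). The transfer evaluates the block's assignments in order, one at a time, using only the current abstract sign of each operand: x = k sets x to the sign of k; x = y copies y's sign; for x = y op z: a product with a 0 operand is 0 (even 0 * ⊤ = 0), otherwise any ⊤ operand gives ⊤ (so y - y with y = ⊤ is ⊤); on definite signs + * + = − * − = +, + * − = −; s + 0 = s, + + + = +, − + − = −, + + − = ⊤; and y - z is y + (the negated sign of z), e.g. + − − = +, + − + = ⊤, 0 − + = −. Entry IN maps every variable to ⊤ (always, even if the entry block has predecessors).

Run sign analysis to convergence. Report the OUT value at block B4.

Answer: {a: ⊤, b: ⊤, c: ⊤, d: ⊤, e: +, f: -}

Working:
Per-block solution:
  B0:   IN=(all ⊤)   OUT={c:-, d:+, f:-; rest ⊤}
  B1:   IN={c:-, d:+, f:-; rest ⊤}   OUT={f:-; rest ⊤}
  B2:   IN={f:-; rest ⊤}   OUT={e:+; rest ⊤}
  B3:   IN={e:+; rest ⊤}   OUT={e:+, f:-; rest ⊤}
  B4:   IN={e:+, f:-; rest ⊤}   OUT={e:+, f:-; rest ⊤}
  B5:   IN={e:+, f:-; rest ⊤}   OUT={c:+, e:+, f:-; rest ⊤}

Merge at B4: IN[B4] = OUT[B3] = {a: ⊤, b: ⊤, c: ⊤, d: ⊤, e: +, f: -}
Applying B4's transfer function to that IN value gives OUT[B4] (row B4 above).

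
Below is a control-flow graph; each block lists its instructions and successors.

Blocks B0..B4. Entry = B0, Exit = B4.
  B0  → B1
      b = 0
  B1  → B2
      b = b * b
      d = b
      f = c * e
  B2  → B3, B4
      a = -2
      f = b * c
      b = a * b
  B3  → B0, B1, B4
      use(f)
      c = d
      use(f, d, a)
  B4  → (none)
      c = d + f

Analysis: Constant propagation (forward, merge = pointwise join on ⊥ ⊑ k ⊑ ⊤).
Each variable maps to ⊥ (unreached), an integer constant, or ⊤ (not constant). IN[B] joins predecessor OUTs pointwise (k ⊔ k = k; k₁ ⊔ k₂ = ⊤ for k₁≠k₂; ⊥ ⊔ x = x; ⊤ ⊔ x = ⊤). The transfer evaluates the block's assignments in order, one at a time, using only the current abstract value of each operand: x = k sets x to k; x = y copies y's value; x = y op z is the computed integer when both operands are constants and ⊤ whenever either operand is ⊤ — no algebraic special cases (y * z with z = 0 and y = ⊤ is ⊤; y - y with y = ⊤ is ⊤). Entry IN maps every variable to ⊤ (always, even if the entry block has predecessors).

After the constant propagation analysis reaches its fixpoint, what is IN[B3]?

Answer: {a: -2, b: 0, c: ⊤, d: 0, e: ⊤, f: ⊤}

Trace:
Fixpoint table:
  B0:  IN=(all ⊤)  OUT={b:0; rest ⊤}
  B1:  IN={b:0; rest ⊤}  OUT={b:0, d:0; rest ⊤}
  B2:  IN={b:0, d:0; rest ⊤}  OUT={a:-2, b:0, d:0; rest ⊤}
  B3:  IN={a:-2, b:0, d:0; rest ⊤}  OUT={a:-2, b:0, c:0, d:0; rest ⊤}
  B4:  IN={a:-2, b:0, d:0; rest ⊤}  OUT={a:-2, b:0, d:0; rest ⊤}

Merge at B3: IN[B3] = OUT[B2] = {a: -2, b: 0, c: ⊤, d: 0, e: ⊤, f: ⊤}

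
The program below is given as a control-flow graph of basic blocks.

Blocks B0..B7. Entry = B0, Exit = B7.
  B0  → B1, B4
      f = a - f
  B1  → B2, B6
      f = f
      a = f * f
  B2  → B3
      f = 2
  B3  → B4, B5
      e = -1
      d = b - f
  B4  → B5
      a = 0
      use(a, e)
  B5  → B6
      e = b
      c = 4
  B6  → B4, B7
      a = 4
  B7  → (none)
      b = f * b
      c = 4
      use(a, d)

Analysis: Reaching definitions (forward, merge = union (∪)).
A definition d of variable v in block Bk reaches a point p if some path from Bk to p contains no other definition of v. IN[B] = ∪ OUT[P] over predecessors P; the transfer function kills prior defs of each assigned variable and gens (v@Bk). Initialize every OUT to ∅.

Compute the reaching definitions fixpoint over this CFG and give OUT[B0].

Answer: {f@B0}

Working:
Fixpoint table:
  B0: | IN={} | OUT={f@B0}
  B1: | IN={f@B0} | OUT={a@B1, f@B1}
  B2: | IN={a@B1, f@B1} | OUT={a@B1, f@B2}
  B3: | IN={a@B1, f@B2} | OUT={a@B1, d@B3, e@B3, f@B2}
  B4: | IN={a@B1, a@B6, c@B5, d@B3, e@B3, e@B5, f@B0, f@B1, f@B2} | OUT={a@B4, c@B5, d@B3, e@B3, e@B5, f@B0, f@B1, f@B2}
  B5: | IN={a@B1, a@B4, c@B5, d@B3, e@B3, e@B5, f@B0, f@B1, f@B2} | OUT={a@B1, a@B4, c@B5, d@B3, e@B5, f@B0, f@B1, f@B2}
  B6: | IN={a@B1, a@B4, c@B5, d@B3, e@B5, f@B0, f@B1, f@B2} | OUT={a@B6, c@B5, d@B3, e@B5, f@B0, f@B1, f@B2}
  B7: | IN={a@B6, c@B5, d@B3, e@B5, f@B0, f@B1, f@B2} | OUT={a@B6, b@B7, c@B7, d@B3, e@B5, f@B0, f@B1, f@B2}

B0 is the boundary node: IN[B0] = {}
Applying B0's transfer function to that IN value gives OUT[B0] (row B0 above).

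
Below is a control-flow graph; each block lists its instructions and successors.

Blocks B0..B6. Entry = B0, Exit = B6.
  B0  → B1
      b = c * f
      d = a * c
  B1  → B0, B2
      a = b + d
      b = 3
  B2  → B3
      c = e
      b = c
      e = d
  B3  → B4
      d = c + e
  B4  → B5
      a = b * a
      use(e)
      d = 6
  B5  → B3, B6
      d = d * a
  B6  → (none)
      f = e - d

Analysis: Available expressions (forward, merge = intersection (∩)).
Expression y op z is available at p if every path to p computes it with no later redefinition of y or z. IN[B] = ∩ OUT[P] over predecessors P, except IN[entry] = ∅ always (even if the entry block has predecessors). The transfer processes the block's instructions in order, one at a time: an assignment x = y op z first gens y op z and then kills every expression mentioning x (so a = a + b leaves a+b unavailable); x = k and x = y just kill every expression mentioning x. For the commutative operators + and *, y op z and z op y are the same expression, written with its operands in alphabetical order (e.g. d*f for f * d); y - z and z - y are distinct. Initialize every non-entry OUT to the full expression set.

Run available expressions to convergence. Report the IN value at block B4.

Fixpoint table:
  B0:   IN={}   OUT={a*c, c*f}
  B1:   IN={a*c, c*f}   OUT={c*f}
  B2:   IN={c*f}   OUT={}
  B3:   IN={}   OUT={c+e}
  B4:   IN={c+e}   OUT={c+e}
  B5:   IN={c+e}   OUT={c+e}
  B6:   IN={c+e}   OUT={c+e, e-d}

Merge at B4: IN[B4] = OUT[B3] = {c+e}

Answer: {c+e}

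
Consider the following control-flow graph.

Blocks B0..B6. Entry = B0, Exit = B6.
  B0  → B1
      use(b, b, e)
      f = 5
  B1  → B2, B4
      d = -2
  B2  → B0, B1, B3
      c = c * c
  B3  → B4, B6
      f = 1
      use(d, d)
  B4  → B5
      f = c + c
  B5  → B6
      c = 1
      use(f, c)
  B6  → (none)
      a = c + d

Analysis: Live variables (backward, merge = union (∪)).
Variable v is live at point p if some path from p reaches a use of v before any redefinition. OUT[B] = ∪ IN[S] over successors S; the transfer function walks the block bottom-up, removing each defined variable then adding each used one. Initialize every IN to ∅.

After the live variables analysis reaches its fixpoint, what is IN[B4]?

Answer: {c, d}

Derivation:
Per-block solution:
  B0:   IN={b, c, e}   OUT={b, c, e}
  B1:   IN={b, c, e}   OUT={b, c, d, e}
  B2:   IN={b, c, d, e}   OUT={b, c, d, e}
  B3:   IN={c, d}   OUT={c, d}
  B4:   IN={c, d}   OUT={d, f}
  B5:   IN={d, f}   OUT={c, d}
  B6:   IN={c, d}   OUT={}

Merge at B4: OUT[B4] = IN[B5] = {d, f}
Applying B4's transfer function to that OUT value gives IN[B4] (row B4 above).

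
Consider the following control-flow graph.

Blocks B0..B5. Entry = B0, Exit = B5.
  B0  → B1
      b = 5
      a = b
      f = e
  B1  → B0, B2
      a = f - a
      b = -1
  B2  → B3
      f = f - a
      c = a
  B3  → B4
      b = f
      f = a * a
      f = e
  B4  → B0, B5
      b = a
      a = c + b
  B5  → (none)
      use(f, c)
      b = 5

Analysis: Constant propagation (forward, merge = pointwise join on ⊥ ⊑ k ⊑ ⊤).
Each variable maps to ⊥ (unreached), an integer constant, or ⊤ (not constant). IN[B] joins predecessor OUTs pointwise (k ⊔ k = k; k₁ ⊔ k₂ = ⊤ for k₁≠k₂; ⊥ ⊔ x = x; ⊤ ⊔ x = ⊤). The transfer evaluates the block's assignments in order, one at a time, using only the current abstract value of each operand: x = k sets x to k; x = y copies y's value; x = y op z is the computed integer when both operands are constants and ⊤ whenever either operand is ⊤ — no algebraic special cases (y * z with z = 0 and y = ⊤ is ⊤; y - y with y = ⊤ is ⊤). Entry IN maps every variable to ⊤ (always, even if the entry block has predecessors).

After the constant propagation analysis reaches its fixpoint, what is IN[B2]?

Converged values:
  B0: | IN=(all ⊤) | OUT={a:5, b:5; rest ⊤}
  B1: | IN={a:5, b:5; rest ⊤} | OUT={b:-1; rest ⊤}
  B2: | IN={b:-1; rest ⊤} | OUT={b:-1; rest ⊤}
  B3: | IN={b:-1; rest ⊤} | OUT=(all ⊤)
  B4: | IN=(all ⊤) | OUT=(all ⊤)
  B5: | IN=(all ⊤) | OUT={b:5; rest ⊤}

Merge at B2: IN[B2] = OUT[B1] = {a: ⊤, b: -1, c: ⊤, d: ⊤, e: ⊤, f: ⊤}

Answer: {a: ⊤, b: -1, c: ⊤, d: ⊤, e: ⊤, f: ⊤}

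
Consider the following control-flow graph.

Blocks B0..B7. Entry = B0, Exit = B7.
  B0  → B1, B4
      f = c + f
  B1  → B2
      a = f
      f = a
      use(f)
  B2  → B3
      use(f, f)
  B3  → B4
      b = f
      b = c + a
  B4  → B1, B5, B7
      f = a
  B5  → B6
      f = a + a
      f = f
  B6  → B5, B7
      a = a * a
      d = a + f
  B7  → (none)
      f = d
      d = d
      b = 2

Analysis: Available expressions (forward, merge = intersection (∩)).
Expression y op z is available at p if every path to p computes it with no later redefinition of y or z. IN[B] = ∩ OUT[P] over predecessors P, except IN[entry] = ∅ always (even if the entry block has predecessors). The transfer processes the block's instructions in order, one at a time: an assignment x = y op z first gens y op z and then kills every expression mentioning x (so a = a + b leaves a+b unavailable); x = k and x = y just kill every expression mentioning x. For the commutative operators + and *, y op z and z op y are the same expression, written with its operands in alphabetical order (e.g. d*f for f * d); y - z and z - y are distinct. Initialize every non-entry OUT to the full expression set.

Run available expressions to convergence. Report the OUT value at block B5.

Fixpoint table:
  B0: | IN={} | OUT={}
  B1: | IN={} | OUT={}
  B2: | IN={} | OUT={}
  B3: | IN={} | OUT={a+c}
  B4: | IN={} | OUT={}
  B5: | IN={} | OUT={a+a}
  B6: | IN={a+a} | OUT={a+f}
  B7: | IN={} | OUT={}

Merge at B5: IN[B5] = OUT[B4] ∩ OUT[B6] = {}
Applying B5's transfer function to that IN value gives OUT[B5] (row B5 above).

Answer: {a+a}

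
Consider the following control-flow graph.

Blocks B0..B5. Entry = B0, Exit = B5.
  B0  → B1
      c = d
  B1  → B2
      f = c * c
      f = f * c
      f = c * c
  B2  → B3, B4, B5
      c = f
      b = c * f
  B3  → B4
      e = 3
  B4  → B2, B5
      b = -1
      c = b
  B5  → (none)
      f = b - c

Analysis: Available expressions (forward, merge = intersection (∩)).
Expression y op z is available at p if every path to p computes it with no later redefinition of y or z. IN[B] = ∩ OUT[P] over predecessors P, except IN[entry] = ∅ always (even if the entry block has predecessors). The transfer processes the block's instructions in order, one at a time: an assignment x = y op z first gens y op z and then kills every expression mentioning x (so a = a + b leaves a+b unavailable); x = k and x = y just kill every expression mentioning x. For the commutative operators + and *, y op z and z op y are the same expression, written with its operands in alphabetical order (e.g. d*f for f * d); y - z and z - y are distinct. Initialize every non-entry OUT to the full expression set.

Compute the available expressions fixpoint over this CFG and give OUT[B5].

Converged values:
  B0:   IN={}   OUT={}
  B1:   IN={}   OUT={c*c}
  B2:   IN={}   OUT={c*f}
  B3:   IN={c*f}   OUT={c*f}
  B4:   IN={c*f}   OUT={}
  B5:   IN={}   OUT={b-c}

Merge at B5: IN[B5] = OUT[B2] ∩ OUT[B4] = {}
Applying B5's transfer function to that IN value gives OUT[B5] (row B5 above).

Answer: {b-c}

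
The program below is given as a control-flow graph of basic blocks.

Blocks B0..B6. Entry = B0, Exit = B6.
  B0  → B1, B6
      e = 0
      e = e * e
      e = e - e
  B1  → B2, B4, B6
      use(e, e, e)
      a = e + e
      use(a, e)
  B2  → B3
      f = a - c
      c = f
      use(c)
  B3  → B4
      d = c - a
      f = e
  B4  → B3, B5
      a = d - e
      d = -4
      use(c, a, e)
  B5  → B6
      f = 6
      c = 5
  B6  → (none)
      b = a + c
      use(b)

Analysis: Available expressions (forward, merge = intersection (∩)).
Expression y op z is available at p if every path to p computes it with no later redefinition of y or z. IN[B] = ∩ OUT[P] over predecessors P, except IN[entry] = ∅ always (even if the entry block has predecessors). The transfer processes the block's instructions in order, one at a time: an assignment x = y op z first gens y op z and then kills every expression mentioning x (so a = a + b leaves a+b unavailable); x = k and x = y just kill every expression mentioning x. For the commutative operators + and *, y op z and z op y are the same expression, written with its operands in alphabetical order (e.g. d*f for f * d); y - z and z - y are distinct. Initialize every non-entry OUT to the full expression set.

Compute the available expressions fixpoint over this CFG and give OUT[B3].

Answer: {c-a, e+e}

Derivation:
Fixpoint table:
  B0:   IN={}   OUT={}
  B1:   IN={}   OUT={e+e}
  B2:   IN={e+e}   OUT={e+e}
  B3:   IN={e+e}   OUT={c-a, e+e}
  B4:   IN={e+e}   OUT={e+e}
  B5:   IN={e+e}   OUT={e+e}
  B6:   IN={}   OUT={a+c}

Merge at B3: IN[B3] = OUT[B2] ∩ OUT[B4] = {e+e}
Applying B3's transfer function to that IN value gives OUT[B3] (row B3 above).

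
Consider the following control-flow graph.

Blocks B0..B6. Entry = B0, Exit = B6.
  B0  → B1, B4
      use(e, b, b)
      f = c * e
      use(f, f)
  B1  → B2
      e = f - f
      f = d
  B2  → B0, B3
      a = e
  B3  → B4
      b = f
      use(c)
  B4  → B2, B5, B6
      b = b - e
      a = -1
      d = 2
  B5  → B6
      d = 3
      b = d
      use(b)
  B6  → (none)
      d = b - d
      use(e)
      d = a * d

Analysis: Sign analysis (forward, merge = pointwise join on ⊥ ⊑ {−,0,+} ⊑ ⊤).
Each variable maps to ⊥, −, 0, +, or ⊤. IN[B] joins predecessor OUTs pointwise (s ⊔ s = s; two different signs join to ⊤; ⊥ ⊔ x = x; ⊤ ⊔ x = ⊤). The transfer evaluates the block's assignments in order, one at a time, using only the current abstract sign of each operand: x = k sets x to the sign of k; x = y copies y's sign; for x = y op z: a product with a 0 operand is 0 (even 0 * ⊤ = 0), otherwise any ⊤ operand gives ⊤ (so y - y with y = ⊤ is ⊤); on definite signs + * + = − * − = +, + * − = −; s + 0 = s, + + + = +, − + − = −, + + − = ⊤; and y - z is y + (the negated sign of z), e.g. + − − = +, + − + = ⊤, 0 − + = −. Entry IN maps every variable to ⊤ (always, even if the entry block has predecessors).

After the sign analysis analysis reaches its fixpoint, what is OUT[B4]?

Answer: {a: -, b: ⊤, c: ⊤, d: +, e: ⊤, f: ⊤}

Derivation:
Converged values:
  B0:  IN=(all ⊤)  OUT=(all ⊤)
  B1:  IN=(all ⊤)  OUT=(all ⊤)
  B2:  IN=(all ⊤)  OUT=(all ⊤)
  B3:  IN=(all ⊤)  OUT=(all ⊤)
  B4:  IN=(all ⊤)  OUT={a:-, d:+; rest ⊤}
  B5:  IN={a:-, d:+; rest ⊤}  OUT={a:-, b:+, d:+; rest ⊤}
  B6:  IN={a:-, d:+; rest ⊤}  OUT={a:-; rest ⊤}

Merge at B4: IN[B4] = OUT[B0] ⊔ OUT[B3] = {a: ⊤, b: ⊤, c: ⊤, d: ⊤, e: ⊤, f: ⊤}
Applying B4's transfer function to that IN value gives OUT[B4] (row B4 above).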